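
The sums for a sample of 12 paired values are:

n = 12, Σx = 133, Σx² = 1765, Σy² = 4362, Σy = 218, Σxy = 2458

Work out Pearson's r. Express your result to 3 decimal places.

r = (nΣxy − ΣxΣy) / √[(nΣx² − (Σx)²)(nΣy² − (Σy)²)]
Numerator: 12×2458 − 133×218 = 502
Denominator: √[(21180 − 17689)(52344 − 47524)] = √[3491 × 4820] = 4102.0263
r = 502 / 4102.0263 ≈ 0.122

0.122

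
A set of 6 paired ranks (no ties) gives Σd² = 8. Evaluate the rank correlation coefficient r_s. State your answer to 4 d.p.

0.7714

ρ = 1 − 6Σd² / [n(n²−1)] = 1 − 6×8 / (6×35)
  = 1 − 48/210 = 1 − 0.22857 ≈ 0.7714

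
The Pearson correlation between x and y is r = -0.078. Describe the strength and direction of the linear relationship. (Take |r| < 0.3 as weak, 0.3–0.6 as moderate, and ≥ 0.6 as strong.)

r = -0.078 < 0 so the relationship is negative.
|r| = 0.078, which falls in the weak range.

weak negative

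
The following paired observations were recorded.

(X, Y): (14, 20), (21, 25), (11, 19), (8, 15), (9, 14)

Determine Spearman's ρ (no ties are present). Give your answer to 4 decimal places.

Rank X: 4, 5, 3, 1, 2
Rank Y: 4, 5, 3, 2, 1
d = rank(X) − rank(Y): 0, 0, 0, -1, 1; Σd² = 2
ρ = 1 − 6Σd² / [n(n²−1)] = 1 − 6×2 / (5×24) = 1 − 12/120 ≈ 0.9000

0.9000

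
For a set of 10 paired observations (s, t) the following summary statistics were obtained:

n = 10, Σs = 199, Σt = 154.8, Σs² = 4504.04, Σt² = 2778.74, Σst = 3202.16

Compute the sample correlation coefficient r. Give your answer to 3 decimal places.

r = (nΣst − ΣsΣt) / √[(nΣs² − (Σs)²)(nΣt² − (Σt)²)]
Numerator: 10×3202.16 − 199×154.8 = 1216.4
Denominator: √[(45040.4 − 39601)(27787.4 − 23963.04)] = √[5439.4 × 3824.36] = 4560.9455
r = 1216.4 / 4560.9455 ≈ 0.267

0.267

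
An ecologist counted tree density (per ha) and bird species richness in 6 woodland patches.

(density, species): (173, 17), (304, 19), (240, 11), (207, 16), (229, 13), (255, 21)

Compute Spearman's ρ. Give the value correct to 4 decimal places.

0.3714

Rank density: 1, 6, 4, 2, 3, 5
Rank species: 4, 5, 1, 3, 2, 6
d = rank(density) − rank(species): -3, 1, 3, -1, 1, -1; Σd² = 22
ρ = 1 − 6Σd² / [n(n²−1)] = 1 − 6×22 / (6×35) = 1 − 132/210 ≈ 0.3714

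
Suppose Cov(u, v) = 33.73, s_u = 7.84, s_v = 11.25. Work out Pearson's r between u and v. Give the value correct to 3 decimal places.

r = Cov(u,v) / (s_u · s_v) = 33.73 / (7.84 × 11.25)
  = 33.73 / 88.2000 ≈ 0.382

0.382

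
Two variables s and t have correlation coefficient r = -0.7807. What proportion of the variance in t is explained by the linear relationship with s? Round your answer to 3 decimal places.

0.609

r² = (-0.7807)² = 0.609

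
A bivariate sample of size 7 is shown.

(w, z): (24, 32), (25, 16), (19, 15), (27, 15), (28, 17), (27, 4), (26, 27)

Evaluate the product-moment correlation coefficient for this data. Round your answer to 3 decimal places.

-0.145

n = 7, Σw = 176, Σz = 126, Σw² = 4480, Σz² = 2764, Σwz = 3144
nΣwz − ΣwΣz = 22008 − 22176 = -168
nΣw² − (Σw)² = 31360 − 30976 = 384; nΣz² − (Σz)² = 19348 − 15876 = 3472
r = -168 / √(384 × 3472) = -168 / 1154.6636 ≈ -0.145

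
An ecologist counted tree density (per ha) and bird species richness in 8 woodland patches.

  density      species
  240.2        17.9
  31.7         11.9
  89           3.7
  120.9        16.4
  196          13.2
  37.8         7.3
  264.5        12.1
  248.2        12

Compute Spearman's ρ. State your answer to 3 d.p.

Rank density: 6, 1, 3, 4, 5, 2, 8, 7
Rank species: 8, 3, 1, 7, 6, 2, 5, 4
d = rank(density) − rank(species): -2, -2, 2, -3, -1, 0, 3, 3; Σd² = 40
ρ = 1 − 6Σd² / [n(n²−1)] = 1 − 6×40 / (8×63) = 1 − 240/504 ≈ 0.524

0.524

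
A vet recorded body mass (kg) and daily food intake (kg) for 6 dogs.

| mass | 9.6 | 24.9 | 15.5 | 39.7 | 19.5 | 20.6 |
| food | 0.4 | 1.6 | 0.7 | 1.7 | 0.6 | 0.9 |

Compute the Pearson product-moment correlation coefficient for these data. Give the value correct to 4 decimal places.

0.8868

n = 6, Σx = 129.8, Σy = 5.9, Σx² = 3333.12, Σy² = 7.27, Σxy = 152.26
nΣxy − ΣxΣy = 913.56 − 765.82 = 147.74
nΣx² − (Σx)² = 19998.72 − 16848.04 = 3150.68; nΣy² − (Σy)² = 43.62 − 34.81 = 8.81
r = 147.74 / √(3150.68 × 8.81) = 147.74 / 166.6058 ≈ 0.8868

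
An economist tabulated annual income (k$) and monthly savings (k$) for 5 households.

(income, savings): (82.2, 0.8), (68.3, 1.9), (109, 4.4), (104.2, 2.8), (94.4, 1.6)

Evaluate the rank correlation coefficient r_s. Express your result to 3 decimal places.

Rank income: 2, 1, 5, 4, 3
Rank savings: 1, 3, 5, 4, 2
d = rank(income) − rank(savings): 1, -2, 0, 0, 1; Σd² = 6
ρ = 1 − 6Σd² / [n(n²−1)] = 1 − 6×6 / (5×24) = 1 − 36/120 ≈ 0.700

0.700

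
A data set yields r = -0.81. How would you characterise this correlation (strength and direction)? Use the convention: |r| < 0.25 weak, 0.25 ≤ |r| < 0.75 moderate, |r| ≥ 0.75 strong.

r = -0.81 < 0 so the relationship is negative.
|r| = 0.81, which falls in the strong range.

strong negative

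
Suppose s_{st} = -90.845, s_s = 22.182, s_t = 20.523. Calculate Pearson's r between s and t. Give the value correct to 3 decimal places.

-0.200

r = Cov(s,t) / (s_s · s_t) = -90.845 / (22.182 × 20.523)
  = -90.845 / 455.2412 ≈ -0.200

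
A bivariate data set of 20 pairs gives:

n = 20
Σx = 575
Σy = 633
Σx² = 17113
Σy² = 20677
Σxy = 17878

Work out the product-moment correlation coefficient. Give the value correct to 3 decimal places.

-0.525

r = (nΣxy − ΣxΣy) / √[(nΣx² − (Σx)²)(nΣy² − (Σy)²)]
Numerator: 20×17878 − 575×633 = -6415
Denominator: √[(342260 − 330625)(413540 − 400689)] = √[11635 × 12851] = 12227.8937
r = -6415 / 12227.8937 ≈ -0.525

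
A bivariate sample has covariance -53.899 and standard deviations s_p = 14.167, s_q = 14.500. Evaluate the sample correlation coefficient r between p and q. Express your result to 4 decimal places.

r = Cov(p,q) / (s_p · s_q) = -53.899 / (14.167 × 14.500)
  = -53.899 / 205.4215 ≈ -0.2624

-0.2624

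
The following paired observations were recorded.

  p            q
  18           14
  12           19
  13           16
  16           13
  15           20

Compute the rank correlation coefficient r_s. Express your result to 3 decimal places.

Rank p: 5, 1, 2, 4, 3
Rank q: 2, 4, 3, 1, 5
d = rank(p) − rank(q): 3, -3, -1, 3, -2; Σd² = 32
ρ = 1 − 6Σd² / [n(n²−1)] = 1 − 6×32 / (5×24) = 1 − 192/120 ≈ -0.600

-0.600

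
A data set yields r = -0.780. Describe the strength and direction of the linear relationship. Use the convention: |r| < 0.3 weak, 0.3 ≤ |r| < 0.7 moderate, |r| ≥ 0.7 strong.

strong negative

r = -0.780 < 0 so the relationship is negative.
|r| = 0.780, which falls in the strong range.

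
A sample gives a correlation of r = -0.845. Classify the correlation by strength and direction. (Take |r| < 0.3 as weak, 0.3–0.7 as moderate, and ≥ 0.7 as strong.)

strong negative

r = -0.845 < 0 so the relationship is negative.
|r| = 0.845, which falls in the strong range.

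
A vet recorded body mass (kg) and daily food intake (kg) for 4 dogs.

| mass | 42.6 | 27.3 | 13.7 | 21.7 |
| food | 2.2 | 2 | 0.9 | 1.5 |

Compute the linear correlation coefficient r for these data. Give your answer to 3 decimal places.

0.916

n = 4, Σx = 105.3, Σy = 6.6, Σx² = 3218.63, Σy² = 11.9, Σxy = 193.2
nΣxy − ΣxΣy = 772.8 − 694.98 = 77.82
nΣx² − (Σx)² = 12874.52 − 11088.09 = 1786.43; nΣy² − (Σy)² = 47.6 − 43.56 = 4.04
r = 77.82 / √(1786.43 × 4.04) = 77.82 / 84.9540 ≈ 0.916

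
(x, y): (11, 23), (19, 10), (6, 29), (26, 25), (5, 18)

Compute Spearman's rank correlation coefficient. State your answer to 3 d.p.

Rank x: 3, 4, 2, 5, 1
Rank y: 3, 1, 5, 4, 2
d = rank(x) − rank(y): 0, 3, -3, 1, -1; Σd² = 20
ρ = 1 − 6Σd² / [n(n²−1)] = 1 − 6×20 / (5×24) = 1 − 120/120 ≈ 0.000

0.000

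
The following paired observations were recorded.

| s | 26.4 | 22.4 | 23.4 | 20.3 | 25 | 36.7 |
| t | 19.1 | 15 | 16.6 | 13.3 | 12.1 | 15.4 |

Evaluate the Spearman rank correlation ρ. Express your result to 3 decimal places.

0.429

Rank s: 5, 2, 3, 1, 4, 6
Rank t: 6, 3, 5, 2, 1, 4
d = rank(s) − rank(t): -1, -1, -2, -1, 3, 2; Σd² = 20
ρ = 1 − 6Σd² / [n(n²−1)] = 1 − 6×20 / (6×35) = 1 − 120/210 ≈ 0.429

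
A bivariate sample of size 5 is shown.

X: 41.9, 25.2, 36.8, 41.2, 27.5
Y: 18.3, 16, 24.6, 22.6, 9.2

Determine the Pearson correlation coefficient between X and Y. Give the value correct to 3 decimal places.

n = 5, ΣX = 172.6, ΣY = 90.7, ΣX² = 6198.58, ΣY² = 1791.45, ΣXY = 3259.37
nΣXY − ΣXΣY = 16296.85 − 15654.82 = 642.03
nΣX² − (ΣX)² = 30992.9 − 29790.76 = 1202.14; nΣY² − (ΣY)² = 8957.25 − 8226.49 = 730.76
r = 642.03 / √(1202.14 × 730.76) = 642.03 / 937.2704 ≈ 0.685

0.685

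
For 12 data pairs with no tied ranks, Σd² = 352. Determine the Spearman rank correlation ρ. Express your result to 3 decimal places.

ρ = 1 − 6Σd² / [n(n²−1)] = 1 − 6×352 / (12×143)
  = 1 − 2112/1716 = 1 − 1.2308 ≈ -0.231

-0.231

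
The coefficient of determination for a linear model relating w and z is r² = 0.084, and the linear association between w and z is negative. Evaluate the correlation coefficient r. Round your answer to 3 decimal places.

|r| = √0.084 = 0.290
The association is negative, so r = −0.290.

-0.290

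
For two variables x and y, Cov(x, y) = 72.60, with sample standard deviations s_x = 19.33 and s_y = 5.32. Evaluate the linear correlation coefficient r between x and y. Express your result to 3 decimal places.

0.706

r = Cov(x,y) / (s_x · s_y) = 72.60 / (19.33 × 5.32)
  = 72.60 / 102.8356 ≈ 0.706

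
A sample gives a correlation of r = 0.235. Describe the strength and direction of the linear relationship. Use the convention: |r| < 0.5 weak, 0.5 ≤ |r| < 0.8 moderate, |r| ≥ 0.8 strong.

weak positive

r = 0.235 > 0 so the relationship is positive.
|r| = 0.235, which falls in the weak range.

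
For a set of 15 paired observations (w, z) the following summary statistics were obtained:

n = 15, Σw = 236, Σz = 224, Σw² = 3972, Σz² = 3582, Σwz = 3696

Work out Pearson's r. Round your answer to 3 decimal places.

0.693

r = (nΣwz − ΣwΣz) / √[(nΣw² − (Σw)²)(nΣz² − (Σz)²)]
Numerator: 15×3696 − 236×224 = 2576
Denominator: √[(59580 − 55696)(53730 − 50176)] = √[3884 × 3554] = 3715.3379
r = 2576 / 3715.3379 ≈ 0.693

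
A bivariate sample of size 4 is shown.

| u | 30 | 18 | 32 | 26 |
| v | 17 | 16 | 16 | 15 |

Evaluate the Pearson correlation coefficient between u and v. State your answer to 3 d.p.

n = 4, Σu = 106, Σv = 64, Σu² = 2924, Σv² = 1026, Σuv = 1700
nΣuv − ΣuΣv = 6800 − 6784 = 16
nΣu² − (Σu)² = 11696 − 11236 = 460; nΣv² − (Σv)² = 4104 − 4096 = 8
r = 16 / √(460 × 8) = 16 / 60.6630 ≈ 0.264

0.264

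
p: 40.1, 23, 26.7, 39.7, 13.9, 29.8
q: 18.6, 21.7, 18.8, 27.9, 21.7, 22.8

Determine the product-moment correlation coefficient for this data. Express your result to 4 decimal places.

n = 6, Σp = 173.2, Σq = 131.5, Σp² = 5507.24, Σq² = 2939.43, Σpq = 3835.62
nΣpq − ΣpΣq = 23013.72 − 22775.8 = 237.92
nΣp² − (Σp)² = 33043.44 − 29998.24 = 3045.2; nΣq² − (Σq)² = 17636.58 − 17292.25 = 344.33
r = 237.92 / √(3045.2 × 344.33) = 237.92 / 1023.9891 ≈ 0.2323

0.2323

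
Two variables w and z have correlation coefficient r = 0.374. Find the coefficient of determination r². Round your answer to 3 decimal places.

r² = (0.374)² = 0.140

0.140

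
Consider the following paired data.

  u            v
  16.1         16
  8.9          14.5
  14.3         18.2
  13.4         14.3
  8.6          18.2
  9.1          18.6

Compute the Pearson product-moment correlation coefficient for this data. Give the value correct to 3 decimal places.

n = 6, Σu = 70.4, Σv = 99.8, Σu² = 879.24, Σv² = 1679.18, Σuv = 1164.31
nΣuv − ΣuΣv = 6985.86 − 7025.92 = -40.06
nΣu² − (Σu)² = 5275.44 − 4956.16 = 319.28; nΣv² − (Σv)² = 10075.08 − 9960.04 = 115.04
r = -40.06 / √(319.28 × 115.04) = -40.06 / 191.6506 ≈ -0.209

-0.209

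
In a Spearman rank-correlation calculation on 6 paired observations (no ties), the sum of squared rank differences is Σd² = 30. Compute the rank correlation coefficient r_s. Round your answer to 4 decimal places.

0.1429

ρ = 1 − 6Σd² / [n(n²−1)] = 1 − 6×30 / (6×35)
  = 1 − 180/210 = 1 − 0.85714 ≈ 0.1429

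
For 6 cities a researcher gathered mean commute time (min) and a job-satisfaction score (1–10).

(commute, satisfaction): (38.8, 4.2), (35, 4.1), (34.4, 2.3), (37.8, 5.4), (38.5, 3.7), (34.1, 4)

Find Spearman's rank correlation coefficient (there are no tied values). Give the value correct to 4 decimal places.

0.4286

Rank commute: 6, 3, 2, 4, 5, 1
Rank satisfaction: 5, 4, 1, 6, 2, 3
d = rank(commute) − rank(satisfaction): 1, -1, 1, -2, 3, -2; Σd² = 20
ρ = 1 − 6Σd² / [n(n²−1)] = 1 − 6×20 / (6×35) = 1 − 120/210 ≈ 0.4286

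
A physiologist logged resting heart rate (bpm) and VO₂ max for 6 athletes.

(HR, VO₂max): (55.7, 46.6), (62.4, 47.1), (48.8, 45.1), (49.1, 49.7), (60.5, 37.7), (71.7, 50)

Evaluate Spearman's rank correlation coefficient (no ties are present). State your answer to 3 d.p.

Rank HR: 3, 5, 1, 2, 4, 6
Rank VO₂max: 3, 4, 2, 5, 1, 6
d = rank(HR) − rank(VO₂max): 0, 1, -1, -3, 3, 0; Σd² = 20
ρ = 1 − 6Σd² / [n(n²−1)] = 1 − 6×20 / (6×35) = 1 − 120/210 ≈ 0.429

0.429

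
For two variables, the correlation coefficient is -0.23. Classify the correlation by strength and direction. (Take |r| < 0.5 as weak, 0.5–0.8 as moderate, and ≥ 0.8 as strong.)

r = -0.23 < 0 so the relationship is negative.
|r| = 0.23, which falls in the weak range.

weak negative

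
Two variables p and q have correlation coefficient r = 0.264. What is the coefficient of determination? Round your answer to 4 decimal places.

0.0697

r² = (0.264)² = 0.0697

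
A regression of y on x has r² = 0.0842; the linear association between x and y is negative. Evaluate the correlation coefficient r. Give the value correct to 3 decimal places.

-0.290

|r| = √0.0842 = 0.290
The association is negative, so r = −0.290.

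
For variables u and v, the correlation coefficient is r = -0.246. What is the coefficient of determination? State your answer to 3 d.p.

r² = (-0.246)² = 0.061

0.061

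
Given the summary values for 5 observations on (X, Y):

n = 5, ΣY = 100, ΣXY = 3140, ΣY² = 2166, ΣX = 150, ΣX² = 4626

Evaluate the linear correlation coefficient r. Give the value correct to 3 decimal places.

r = (nΣXY − ΣXΣY) / √[(nΣX² − (ΣX)²)(nΣY² − (ΣY)²)]
Numerator: 5×3140 − 150×100 = 700
Denominator: √[(23130 − 22500)(10830 − 10000)] = √[630 × 830] = 723.1182
r = 700 / 723.1182 ≈ 0.968

0.968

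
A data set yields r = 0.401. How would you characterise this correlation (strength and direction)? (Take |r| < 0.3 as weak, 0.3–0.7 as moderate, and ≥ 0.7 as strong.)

r = 0.401 > 0 so the relationship is positive.
|r| = 0.401, which falls in the moderate range.

moderate positive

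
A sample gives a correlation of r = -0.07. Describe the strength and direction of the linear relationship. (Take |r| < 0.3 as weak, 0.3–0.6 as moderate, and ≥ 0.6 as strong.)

r = -0.07 < 0 so the relationship is negative.
|r| = 0.07, which falls in the weak range.

weak negative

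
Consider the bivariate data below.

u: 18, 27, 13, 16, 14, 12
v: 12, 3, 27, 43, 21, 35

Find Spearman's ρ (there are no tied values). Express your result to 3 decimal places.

-0.657

Rank u: 5, 6, 2, 4, 3, 1
Rank v: 2, 1, 4, 6, 3, 5
d = rank(u) − rank(v): 3, 5, -2, -2, 0, -4; Σd² = 58
ρ = 1 − 6Σd² / [n(n²−1)] = 1 − 6×58 / (6×35) = 1 − 348/210 ≈ -0.657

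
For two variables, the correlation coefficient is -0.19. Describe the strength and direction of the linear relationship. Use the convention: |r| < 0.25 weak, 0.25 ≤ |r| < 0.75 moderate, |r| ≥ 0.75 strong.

r = -0.19 < 0 so the relationship is negative.
|r| = 0.19, which falls in the weak range.

weak negative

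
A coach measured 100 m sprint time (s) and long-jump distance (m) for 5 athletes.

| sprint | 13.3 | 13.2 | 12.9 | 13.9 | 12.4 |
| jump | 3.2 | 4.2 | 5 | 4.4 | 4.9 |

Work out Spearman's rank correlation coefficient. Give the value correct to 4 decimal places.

-0.6000

Rank sprint: 4, 3, 2, 5, 1
Rank jump: 1, 2, 5, 3, 4
d = rank(sprint) − rank(jump): 3, 1, -3, 2, -3; Σd² = 32
ρ = 1 − 6Σd² / [n(n²−1)] = 1 − 6×32 / (5×24) = 1 − 192/120 ≈ -0.6000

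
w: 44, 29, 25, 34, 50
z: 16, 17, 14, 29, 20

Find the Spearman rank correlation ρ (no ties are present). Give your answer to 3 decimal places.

Rank w: 4, 2, 1, 3, 5
Rank z: 2, 3, 1, 5, 4
d = rank(w) − rank(z): 2, -1, 0, -2, 1; Σd² = 10
ρ = 1 − 6Σd² / [n(n²−1)] = 1 − 6×10 / (5×24) = 1 − 60/120 ≈ 0.500

0.500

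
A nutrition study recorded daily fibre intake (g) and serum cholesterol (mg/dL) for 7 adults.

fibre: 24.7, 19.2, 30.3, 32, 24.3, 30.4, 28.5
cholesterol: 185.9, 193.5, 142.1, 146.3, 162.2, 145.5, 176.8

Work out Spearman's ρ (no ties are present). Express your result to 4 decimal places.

-0.7500

Rank fibre: 3, 1, 5, 7, 2, 6, 4
Rank cholesterol: 6, 7, 1, 3, 4, 2, 5
d = rank(fibre) − rank(cholesterol): -3, -6, 4, 4, -2, 4, -1; Σd² = 98
ρ = 1 − 6Σd² / [n(n²−1)] = 1 − 6×98 / (7×48) = 1 − 588/336 ≈ -0.7500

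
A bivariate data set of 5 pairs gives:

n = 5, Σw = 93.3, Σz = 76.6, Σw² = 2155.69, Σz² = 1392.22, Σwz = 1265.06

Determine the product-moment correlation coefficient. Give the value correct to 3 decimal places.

r = (nΣwz − ΣwΣz) / √[(nΣw² − (Σw)²)(nΣz² − (Σz)²)]
Numerator: 5×1265.06 − 93.3×76.6 = -821.48
Denominator: √[(10778.45 − 8704.89)(6961.1 − 5867.56)] = √[2073.56 × 1093.54] = 1505.8289
r = -821.48 / 1505.8289 ≈ -0.546

-0.546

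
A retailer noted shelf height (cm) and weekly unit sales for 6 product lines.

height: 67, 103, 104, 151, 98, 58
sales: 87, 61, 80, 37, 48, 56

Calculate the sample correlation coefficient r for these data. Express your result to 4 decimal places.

-0.5626

n = 6, Σx = 581, Σy = 369, Σx² = 61683, Σy² = 24499, Σxy = 33971
nΣxy − ΣxΣy = 203826 − 214389 = -10563
nΣx² − (Σx)² = 370098 − 337561 = 32537; nΣy² − (Σy)² = 146994 − 136161 = 10833
r = -10563 / √(32537 × 10833) = -10563 / 18774.2728 ≈ -0.5626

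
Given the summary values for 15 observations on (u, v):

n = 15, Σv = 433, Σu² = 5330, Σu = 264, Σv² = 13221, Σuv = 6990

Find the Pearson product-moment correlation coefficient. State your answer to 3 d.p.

r = (nΣuv − ΣuΣv) / √[(nΣu² − (Σu)²)(nΣv² − (Σv)²)]
Numerator: 15×6990 − 264×433 = -9462
Denominator: √[(79950 − 69696)(198315 − 187489)] = √[10254 × 10826] = 10536.1190
r = -9462 / 10536.1190 ≈ -0.898

-0.898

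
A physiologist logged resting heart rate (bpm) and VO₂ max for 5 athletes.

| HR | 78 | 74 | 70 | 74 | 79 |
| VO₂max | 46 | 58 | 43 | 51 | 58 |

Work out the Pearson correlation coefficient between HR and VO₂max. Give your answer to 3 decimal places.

n = 5, Σx = 375, Σy = 256, Σx² = 28177, Σy² = 13294, Σxy = 19246
nΣxy − ΣxΣy = 96230 − 96000 = 230
nΣx² − (Σx)² = 140885 − 140625 = 260; nΣy² − (Σy)² = 66470 − 65536 = 934
r = 230 / √(260 × 934) = 230 / 492.7880 ≈ 0.467

0.467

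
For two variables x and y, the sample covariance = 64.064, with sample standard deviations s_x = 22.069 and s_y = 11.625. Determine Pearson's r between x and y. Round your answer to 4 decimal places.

0.2497

r = Cov(x,y) / (s_x · s_y) = 64.064 / (22.069 × 11.625)
  = 64.064 / 256.5521 ≈ 0.2497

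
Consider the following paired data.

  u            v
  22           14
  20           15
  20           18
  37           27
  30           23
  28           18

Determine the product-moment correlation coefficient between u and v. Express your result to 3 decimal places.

0.906

n = 6, Σu = 157, Σv = 115, Σu² = 4337, Σv² = 2327, Σuv = 3161
nΣuv − ΣuΣv = 18966 − 18055 = 911
nΣu² − (Σu)² = 26022 − 24649 = 1373; nΣv² − (Σv)² = 13962 − 13225 = 737
r = 911 / √(1373 × 737) = 911 / 1005.9329 ≈ 0.906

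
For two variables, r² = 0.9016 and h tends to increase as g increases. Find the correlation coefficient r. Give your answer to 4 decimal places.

|r| = √0.9016 = 0.9495
The association is positive, so r = 0.9495.

0.9495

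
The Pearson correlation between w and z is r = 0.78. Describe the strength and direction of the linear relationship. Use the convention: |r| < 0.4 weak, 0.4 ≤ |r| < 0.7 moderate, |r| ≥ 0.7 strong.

r = 0.78 > 0 so the relationship is positive.
|r| = 0.78, which falls in the strong range.

strong positive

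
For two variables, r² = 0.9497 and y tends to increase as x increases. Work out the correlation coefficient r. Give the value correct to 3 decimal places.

0.975

|r| = √0.9497 = 0.975
The association is positive, so r = 0.975.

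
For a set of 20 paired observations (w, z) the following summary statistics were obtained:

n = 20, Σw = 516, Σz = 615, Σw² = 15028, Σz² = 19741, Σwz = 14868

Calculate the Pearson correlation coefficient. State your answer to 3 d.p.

-0.837

r = (nΣwz − ΣwΣz) / √[(nΣw² − (Σw)²)(nΣz² − (Σz)²)]
Numerator: 20×14868 − 516×615 = -19980
Denominator: √[(300560 − 266256)(394820 − 378225)] = √[34304 × 16595] = 23859.4820
r = -19980 / 23859.4820 ≈ -0.837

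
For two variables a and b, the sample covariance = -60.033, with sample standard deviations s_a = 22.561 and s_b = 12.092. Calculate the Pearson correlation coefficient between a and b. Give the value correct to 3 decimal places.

r = Cov(a,b) / (s_a · s_b) = -60.033 / (22.561 × 12.092)
  = -60.033 / 272.8076 ≈ -0.220

-0.220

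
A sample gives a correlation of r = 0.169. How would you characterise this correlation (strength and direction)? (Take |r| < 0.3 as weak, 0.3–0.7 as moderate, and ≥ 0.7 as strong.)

weak positive

r = 0.169 > 0 so the relationship is positive.
|r| = 0.169, which falls in the weak range.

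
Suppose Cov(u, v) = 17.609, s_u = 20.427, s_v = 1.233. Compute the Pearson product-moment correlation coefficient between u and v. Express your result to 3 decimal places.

0.699

r = Cov(u,v) / (s_u · s_v) = 17.609 / (20.427 × 1.233)
  = 17.609 / 25.1865 ≈ 0.699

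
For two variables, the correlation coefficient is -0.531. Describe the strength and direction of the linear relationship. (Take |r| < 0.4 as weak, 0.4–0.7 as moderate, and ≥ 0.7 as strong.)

r = -0.531 < 0 so the relationship is negative.
|r| = 0.531, which falls in the moderate range.

moderate negative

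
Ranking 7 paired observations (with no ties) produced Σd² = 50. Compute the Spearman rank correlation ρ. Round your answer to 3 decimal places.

ρ = 1 − 6Σd² / [n(n²−1)] = 1 − 6×50 / (7×48)
  = 1 − 300/336 = 1 − 0.8929 ≈ 0.107

0.107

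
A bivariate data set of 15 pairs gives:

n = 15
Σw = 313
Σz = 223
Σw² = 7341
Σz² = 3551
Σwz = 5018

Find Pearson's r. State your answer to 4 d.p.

0.8348

r = (nΣwz − ΣwΣz) / √[(nΣw² − (Σw)²)(nΣz² − (Σz)²)]
Numerator: 15×5018 − 313×223 = 5471
Denominator: √[(110115 − 97969)(53265 − 49729)] = √[12146 × 3536] = 6553.4919
r = 5471 / 6553.4919 ≈ 0.8348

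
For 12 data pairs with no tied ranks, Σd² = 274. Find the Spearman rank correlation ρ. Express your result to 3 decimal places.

0.042

ρ = 1 − 6Σd² / [n(n²−1)] = 1 − 6×274 / (12×143)
  = 1 − 1644/1716 = 1 − 0.9580 ≈ 0.042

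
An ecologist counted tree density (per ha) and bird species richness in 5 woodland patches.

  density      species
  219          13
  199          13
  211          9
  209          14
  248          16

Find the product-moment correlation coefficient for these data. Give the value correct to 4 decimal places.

0.5736

n = 5, Σx = 1086, Σy = 65, Σx² = 237268, Σy² = 871, Σxy = 14227
nΣxy − ΣxΣy = 71135 − 70590 = 545
nΣx² − (Σx)² = 1186340 − 1179396 = 6944; nΣy² − (Σy)² = 4355 − 4225 = 130
r = 545 / √(6944 × 130) = 545 / 950.1158 ≈ 0.5736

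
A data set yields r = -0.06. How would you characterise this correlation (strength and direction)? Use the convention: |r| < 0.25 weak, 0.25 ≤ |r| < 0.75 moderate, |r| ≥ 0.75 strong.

weak negative

r = -0.06 < 0 so the relationship is negative.
|r| = 0.06, which falls in the weak range.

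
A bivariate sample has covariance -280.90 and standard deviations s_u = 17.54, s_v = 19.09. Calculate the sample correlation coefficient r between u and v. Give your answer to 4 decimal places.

-0.8389

r = Cov(u,v) / (s_u · s_v) = -280.90 / (17.54 × 19.09)
  = -280.90 / 334.8386 ≈ -0.8389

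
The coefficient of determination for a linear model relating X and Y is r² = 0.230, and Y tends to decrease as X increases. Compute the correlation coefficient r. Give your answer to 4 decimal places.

-0.4796

|r| = √0.230 = 0.4796
The association is negative, so r = −0.4796.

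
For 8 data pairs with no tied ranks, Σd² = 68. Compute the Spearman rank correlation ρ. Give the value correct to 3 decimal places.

0.190

ρ = 1 − 6Σd² / [n(n²−1)] = 1 − 6×68 / (8×63)
  = 1 − 408/504 = 1 − 0.8095 ≈ 0.190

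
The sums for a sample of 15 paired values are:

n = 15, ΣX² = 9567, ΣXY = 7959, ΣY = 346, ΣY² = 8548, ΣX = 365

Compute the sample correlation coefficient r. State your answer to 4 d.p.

-0.7385

r = (nΣXY − ΣXΣY) / √[(nΣX² − (ΣX)²)(nΣY² − (ΣY)²)]
Numerator: 15×7959 − 365×346 = -6905
Denominator: √[(143505 − 133225)(128220 − 119716)] = √[10280 × 8504] = 9349.9262
r = -6905 / 9349.9262 ≈ -0.7385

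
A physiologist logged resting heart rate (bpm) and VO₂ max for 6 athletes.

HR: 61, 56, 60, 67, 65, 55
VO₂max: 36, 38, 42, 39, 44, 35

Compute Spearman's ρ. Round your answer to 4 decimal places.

Rank HR: 4, 2, 3, 6, 5, 1
Rank VO₂max: 2, 3, 5, 4, 6, 1
d = rank(HR) − rank(VO₂max): 2, -1, -2, 2, -1, 0; Σd² = 14
ρ = 1 − 6Σd² / [n(n²−1)] = 1 − 6×14 / (6×35) = 1 − 84/210 ≈ 0.6000

0.6000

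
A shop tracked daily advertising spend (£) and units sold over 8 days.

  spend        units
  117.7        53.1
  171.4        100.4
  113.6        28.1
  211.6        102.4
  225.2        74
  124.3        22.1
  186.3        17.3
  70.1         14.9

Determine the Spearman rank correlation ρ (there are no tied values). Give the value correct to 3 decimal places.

0.595

Rank spend: 3, 5, 2, 7, 8, 4, 6, 1
Rank units: 5, 7, 4, 8, 6, 3, 2, 1
d = rank(spend) − rank(units): -2, -2, -2, -1, 2, 1, 4, 0; Σd² = 34
ρ = 1 − 6Σd² / [n(n²−1)] = 1 − 6×34 / (8×63) = 1 − 204/504 ≈ 0.595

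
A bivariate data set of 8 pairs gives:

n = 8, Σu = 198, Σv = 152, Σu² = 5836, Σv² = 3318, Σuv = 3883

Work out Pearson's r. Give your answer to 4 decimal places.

0.1908

r = (nΣuv − ΣuΣv) / √[(nΣu² − (Σu)²)(nΣv² − (Σv)²)]
Numerator: 8×3883 − 198×152 = 968
Denominator: √[(46688 − 39204)(26544 − 23104)] = √[7484 × 3440] = 5073.9492
r = 968 / 5073.9492 ≈ 0.1908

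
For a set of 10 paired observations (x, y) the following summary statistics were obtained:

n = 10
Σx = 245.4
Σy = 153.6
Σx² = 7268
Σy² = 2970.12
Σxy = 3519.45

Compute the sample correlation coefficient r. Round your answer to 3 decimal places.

-0.286

r = (nΣxy − ΣxΣy) / √[(nΣx² − (Σx)²)(nΣy² − (Σy)²)]
Numerator: 10×3519.45 − 245.4×153.6 = -2498.94
Denominator: √[(72680 − 60221.16)(29701.2 − 23592.96)] = √[12458.84 × 6108.24] = 8723.6222
r = -2498.94 / 8723.6222 ≈ -0.286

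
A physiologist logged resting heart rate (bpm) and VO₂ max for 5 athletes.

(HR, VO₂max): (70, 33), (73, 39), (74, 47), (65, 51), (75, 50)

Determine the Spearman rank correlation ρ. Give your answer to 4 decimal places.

Rank HR: 2, 3, 4, 1, 5
Rank VO₂max: 1, 2, 3, 5, 4
d = rank(HR) − rank(VO₂max): 1, 1, 1, -4, 1; Σd² = 20
ρ = 1 − 6Σd² / [n(n²−1)] = 1 − 6×20 / (5×24) = 1 − 120/120 ≈ 0.0000

0.0000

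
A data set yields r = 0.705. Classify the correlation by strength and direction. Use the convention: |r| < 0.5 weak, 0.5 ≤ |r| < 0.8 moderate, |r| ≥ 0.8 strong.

moderate positive

r = 0.705 > 0 so the relationship is positive.
|r| = 0.705, which falls in the moderate range.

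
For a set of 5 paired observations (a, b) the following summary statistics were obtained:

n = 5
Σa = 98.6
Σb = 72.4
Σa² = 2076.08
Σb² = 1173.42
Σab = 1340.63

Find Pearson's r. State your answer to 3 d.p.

-0.679

r = (nΣab − ΣaΣb) / √[(nΣa² − (Σa)²)(nΣb² − (Σb)²)]
Numerator: 5×1340.63 − 98.6×72.4 = -435.49
Denominator: √[(10380.4 − 9721.96)(5867.1 − 5241.76)] = √[658.44 × 625.34] = 641.6766
r = -435.49 / 641.6766 ≈ -0.679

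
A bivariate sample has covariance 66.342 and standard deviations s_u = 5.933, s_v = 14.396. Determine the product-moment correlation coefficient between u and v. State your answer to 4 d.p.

0.7767

r = Cov(u,v) / (s_u · s_v) = 66.342 / (5.933 × 14.396)
  = 66.342 / 85.4115 ≈ 0.7767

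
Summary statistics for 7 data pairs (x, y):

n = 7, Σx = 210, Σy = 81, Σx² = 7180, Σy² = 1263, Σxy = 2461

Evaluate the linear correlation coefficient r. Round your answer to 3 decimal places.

0.058

r = (nΣxy − ΣxΣy) / √[(nΣx² − (Σx)²)(nΣy² − (Σy)²)]
Numerator: 7×2461 − 210×81 = 217
Denominator: √[(50260 − 44100)(8841 − 6561)] = √[6160 × 2280] = 3747.6393
r = 217 / 3747.6393 ≈ 0.058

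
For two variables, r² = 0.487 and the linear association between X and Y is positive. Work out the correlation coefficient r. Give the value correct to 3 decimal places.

0.698

|r| = √0.487 = 0.698
The association is positive, so r = 0.698.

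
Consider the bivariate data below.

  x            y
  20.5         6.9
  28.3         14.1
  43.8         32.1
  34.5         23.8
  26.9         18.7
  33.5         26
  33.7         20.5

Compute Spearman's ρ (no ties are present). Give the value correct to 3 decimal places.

Rank x: 1, 3, 7, 6, 2, 4, 5
Rank y: 1, 2, 7, 5, 3, 6, 4
d = rank(x) − rank(y): 0, 1, 0, 1, -1, -2, 1; Σd² = 8
ρ = 1 − 6Σd² / [n(n²−1)] = 1 − 6×8 / (7×48) = 1 − 48/336 ≈ 0.857

0.857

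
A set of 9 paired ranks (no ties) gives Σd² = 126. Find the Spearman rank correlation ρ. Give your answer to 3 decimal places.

ρ = 1 − 6Σd² / [n(n²−1)] = 1 − 6×126 / (9×80)
  = 1 − 756/720 = 1 − 1.0500 ≈ -0.050

-0.050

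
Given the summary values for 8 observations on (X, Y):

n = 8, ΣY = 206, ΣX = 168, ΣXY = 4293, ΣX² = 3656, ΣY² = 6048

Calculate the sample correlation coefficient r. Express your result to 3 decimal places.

r = (nΣXY − ΣXΣY) / √[(nΣX² − (ΣX)²)(nΣY² − (ΣY)²)]
Numerator: 8×4293 − 168×206 = -264
Denominator: √[(29248 − 28224)(48384 − 42436)] = √[1024 × 5948] = 2467.9449
r = -264 / 2467.9449 ≈ -0.107

-0.107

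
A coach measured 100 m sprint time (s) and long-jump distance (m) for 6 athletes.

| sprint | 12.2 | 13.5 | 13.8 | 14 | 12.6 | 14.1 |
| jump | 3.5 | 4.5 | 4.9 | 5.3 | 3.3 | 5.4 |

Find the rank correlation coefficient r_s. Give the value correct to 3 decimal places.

0.943

Rank sprint: 1, 3, 4, 5, 2, 6
Rank jump: 2, 3, 4, 5, 1, 6
d = rank(sprint) − rank(jump): -1, 0, 0, 0, 1, 0; Σd² = 2
ρ = 1 − 6Σd² / [n(n²−1)] = 1 − 6×2 / (6×35) = 1 − 12/210 ≈ 0.943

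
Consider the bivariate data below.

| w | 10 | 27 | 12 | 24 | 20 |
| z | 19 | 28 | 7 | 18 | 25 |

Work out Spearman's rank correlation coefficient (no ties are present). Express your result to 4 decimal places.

0.5000

Rank w: 1, 5, 2, 4, 3
Rank z: 3, 5, 1, 2, 4
d = rank(w) − rank(z): -2, 0, 1, 2, -1; Σd² = 10
ρ = 1 − 6Σd² / [n(n²−1)] = 1 − 6×10 / (5×24) = 1 − 60/120 ≈ 0.5000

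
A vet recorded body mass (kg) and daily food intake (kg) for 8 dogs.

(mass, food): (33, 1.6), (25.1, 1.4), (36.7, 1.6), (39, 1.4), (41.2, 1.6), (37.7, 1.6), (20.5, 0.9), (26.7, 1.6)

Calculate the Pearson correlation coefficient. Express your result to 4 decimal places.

n = 8, Σx = 259.9, Σy = 11.7, Σx² = 8838.77, Σy² = 17.53, Σxy = 388.67
nΣxy − ΣxΣy = 3109.36 − 3040.83 = 68.53
nΣx² − (Σx)² = 70710.16 − 67548.01 = 3162.15; nΣy² − (Σy)² = 140.24 − 136.89 = 3.35
r = 68.53 / √(3162.15 × 3.35) = 68.53 / 102.9233 ≈ 0.6658

0.6658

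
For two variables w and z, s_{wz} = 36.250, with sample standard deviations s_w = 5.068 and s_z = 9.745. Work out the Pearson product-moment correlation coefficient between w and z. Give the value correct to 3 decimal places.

0.734

r = Cov(w,z) / (s_w · s_z) = 36.250 / (5.068 × 9.745)
  = 36.250 / 49.3877 ≈ 0.734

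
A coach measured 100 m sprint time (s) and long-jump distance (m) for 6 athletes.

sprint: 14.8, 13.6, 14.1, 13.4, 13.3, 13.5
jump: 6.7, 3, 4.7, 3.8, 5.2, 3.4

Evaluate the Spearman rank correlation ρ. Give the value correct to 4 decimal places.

0.2000

Rank sprint: 6, 4, 5, 2, 1, 3
Rank jump: 6, 1, 4, 3, 5, 2
d = rank(sprint) − rank(jump): 0, 3, 1, -1, -4, 1; Σd² = 28
ρ = 1 − 6Σd² / [n(n²−1)] = 1 − 6×28 / (6×35) = 1 − 168/210 ≈ 0.2000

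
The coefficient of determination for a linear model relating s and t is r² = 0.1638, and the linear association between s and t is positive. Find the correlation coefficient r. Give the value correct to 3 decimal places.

0.405

|r| = √0.1638 = 0.405
The association is positive, so r = 0.405.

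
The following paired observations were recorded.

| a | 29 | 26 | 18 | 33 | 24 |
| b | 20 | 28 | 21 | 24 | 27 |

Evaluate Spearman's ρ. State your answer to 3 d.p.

-0.100

Rank a: 4, 3, 1, 5, 2
Rank b: 1, 5, 2, 3, 4
d = rank(a) − rank(b): 3, -2, -1, 2, -2; Σd² = 22
ρ = 1 − 6Σd² / [n(n²−1)] = 1 − 6×22 / (5×24) = 1 − 132/120 ≈ -0.100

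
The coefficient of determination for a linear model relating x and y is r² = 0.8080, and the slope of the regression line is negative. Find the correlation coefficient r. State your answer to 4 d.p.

|r| = √0.8080 = 0.8989
The association is negative, so r = −0.8989.

-0.8989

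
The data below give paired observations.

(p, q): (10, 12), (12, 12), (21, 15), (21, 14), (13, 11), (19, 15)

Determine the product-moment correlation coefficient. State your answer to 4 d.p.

n = 6, Σp = 96, Σq = 79, Σp² = 1656, Σq² = 1055, Σpq = 1301
nΣpq − ΣpΣq = 7806 − 7584 = 222
nΣp² − (Σp)² = 9936 − 9216 = 720; nΣq² − (Σq)² = 6330 − 6241 = 89
r = 222 / √(720 × 89) = 222 / 253.1403 ≈ 0.8770

0.8770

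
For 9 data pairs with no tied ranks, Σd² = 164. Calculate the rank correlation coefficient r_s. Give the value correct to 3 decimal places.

ρ = 1 − 6Σd² / [n(n²−1)] = 1 − 6×164 / (9×80)
  = 1 − 984/720 = 1 − 1.3667 ≈ -0.367

-0.367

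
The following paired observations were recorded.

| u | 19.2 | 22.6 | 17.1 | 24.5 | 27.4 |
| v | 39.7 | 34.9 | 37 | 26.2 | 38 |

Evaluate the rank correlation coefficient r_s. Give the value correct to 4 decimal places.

-0.2000

Rank u: 2, 3, 1, 4, 5
Rank v: 5, 2, 3, 1, 4
d = rank(u) − rank(v): -3, 1, -2, 3, 1; Σd² = 24
ρ = 1 − 6Σd² / [n(n²−1)] = 1 − 6×24 / (5×24) = 1 − 144/120 ≈ -0.2000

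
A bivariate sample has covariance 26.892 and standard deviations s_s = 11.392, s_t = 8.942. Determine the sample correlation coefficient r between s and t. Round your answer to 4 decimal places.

0.2640

r = Cov(s,t) / (s_s · s_t) = 26.892 / (11.392 × 8.942)
  = 26.892 / 101.8673 ≈ 0.2640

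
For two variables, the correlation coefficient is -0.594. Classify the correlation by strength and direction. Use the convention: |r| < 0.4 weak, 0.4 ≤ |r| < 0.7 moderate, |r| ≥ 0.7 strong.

r = -0.594 < 0 so the relationship is negative.
|r| = 0.594, which falls in the moderate range.

moderate negative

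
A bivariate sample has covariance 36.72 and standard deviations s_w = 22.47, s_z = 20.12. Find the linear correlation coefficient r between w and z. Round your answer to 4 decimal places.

r = Cov(w,z) / (s_w · s_z) = 36.72 / (22.47 × 20.12)
  = 36.72 / 452.0964 ≈ 0.0812

0.0812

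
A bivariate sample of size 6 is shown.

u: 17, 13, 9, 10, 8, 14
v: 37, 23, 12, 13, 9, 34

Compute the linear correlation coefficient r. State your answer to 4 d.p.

n = 6, Σu = 71, Σv = 128, Σu² = 899, Σv² = 3448, Σuv = 1714
nΣuv − ΣuΣv = 10284 − 9088 = 1196
nΣu² − (Σu)² = 5394 − 5041 = 353; nΣv² − (Σv)² = 20688 − 16384 = 4304
r = 1196 / √(353 × 4304) = 1196 / 1232.6037 ≈ 0.9703

0.9703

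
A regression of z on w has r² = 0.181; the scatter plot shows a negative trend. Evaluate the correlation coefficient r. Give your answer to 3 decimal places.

|r| = √0.181 = 0.425
The association is negative, so r = −0.425.

-0.425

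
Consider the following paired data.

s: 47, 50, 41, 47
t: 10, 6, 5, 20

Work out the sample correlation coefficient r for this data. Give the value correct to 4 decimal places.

n = 4, Σs = 185, Σt = 41, Σs² = 8599, Σt² = 561, Σst = 1915
nΣst − ΣsΣt = 7660 − 7585 = 75
nΣs² − (Σs)² = 34396 − 34225 = 171; nΣt² − (Σt)² = 2244 − 1681 = 563
r = 75 / √(171 × 563) = 75 / 310.2789 ≈ 0.2417

0.2417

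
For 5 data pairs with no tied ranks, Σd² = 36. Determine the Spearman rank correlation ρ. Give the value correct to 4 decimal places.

ρ = 1 − 6Σd² / [n(n²−1)] = 1 − 6×36 / (5×24)
  = 1 − 216/120 = 1 − 1.80000 ≈ -0.8000

-0.8000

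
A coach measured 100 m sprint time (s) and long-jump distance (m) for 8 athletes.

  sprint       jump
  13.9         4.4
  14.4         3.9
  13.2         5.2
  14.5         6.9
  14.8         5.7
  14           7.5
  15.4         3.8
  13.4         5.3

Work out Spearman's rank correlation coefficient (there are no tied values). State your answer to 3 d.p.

-0.119

Rank sprint: 3, 5, 1, 6, 7, 4, 8, 2
Rank jump: 3, 2, 4, 7, 6, 8, 1, 5
d = rank(sprint) − rank(jump): 0, 3, -3, -1, 1, -4, 7, -3; Σd² = 94
ρ = 1 − 6Σd² / [n(n²−1)] = 1 − 6×94 / (8×63) = 1 − 564/504 ≈ -0.119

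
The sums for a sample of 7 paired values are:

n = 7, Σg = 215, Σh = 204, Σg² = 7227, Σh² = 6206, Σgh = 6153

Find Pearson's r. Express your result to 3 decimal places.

r = (nΣgh − ΣgΣh) / √[(nΣg² − (Σg)²)(nΣh² − (Σh)²)]
Numerator: 7×6153 − 215×204 = -789
Denominator: √[(50589 − 46225)(43442 − 41616)] = √[4364 × 1826] = 2822.8822
r = -789 / 2822.8822 ≈ -0.280

-0.280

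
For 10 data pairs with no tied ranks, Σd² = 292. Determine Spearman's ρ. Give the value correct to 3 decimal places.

-0.770

ρ = 1 − 6Σd² / [n(n²−1)] = 1 − 6×292 / (10×99)
  = 1 − 1752/990 = 1 − 1.7697 ≈ -0.770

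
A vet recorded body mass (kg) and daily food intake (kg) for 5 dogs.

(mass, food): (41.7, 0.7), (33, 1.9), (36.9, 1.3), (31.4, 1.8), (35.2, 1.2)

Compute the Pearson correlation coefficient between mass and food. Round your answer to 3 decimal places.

n = 5, Σx = 178.2, Σy = 6.9, Σx² = 6414.5, Σy² = 10.47, Σxy = 238.62
nΣxy − ΣxΣy = 1193.1 − 1229.58 = -36.48
nΣx² − (Σx)² = 32072.5 − 31755.24 = 317.26; nΣy² − (Σy)² = 52.35 − 47.61 = 4.74
r = -36.48 / √(317.26 × 4.74) = -36.48 / 38.7790 ≈ -0.941

-0.941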